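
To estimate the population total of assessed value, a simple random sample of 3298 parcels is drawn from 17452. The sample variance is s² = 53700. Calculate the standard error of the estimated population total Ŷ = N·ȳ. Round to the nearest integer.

Var(Ŷ) = N²·Var(ȳ) = N²·(1 − n/N)·s²/n.
f = 3298/17452 = 0.18897548; Var(ȳ) = 0.81102452·53700/3298 = 13.205584.
Var(Ŷ) = 17452² · 13.205584 = 4.0220551 × 10^9.
SE(Ŷ) = √(4.0220551 × 10^9) = 63420.

63420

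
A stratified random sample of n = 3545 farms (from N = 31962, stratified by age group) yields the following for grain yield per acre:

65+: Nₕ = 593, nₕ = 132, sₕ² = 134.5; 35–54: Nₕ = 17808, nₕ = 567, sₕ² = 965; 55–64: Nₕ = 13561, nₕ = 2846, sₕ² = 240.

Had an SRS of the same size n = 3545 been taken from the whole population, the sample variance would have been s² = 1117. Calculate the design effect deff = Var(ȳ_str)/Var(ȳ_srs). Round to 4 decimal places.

Var(ȳ_str) = Σ Wₕ²(1−fₕ)sₕ²/nₕ with Wₕ = Nₕ/31962:
  65+: (593/31962)²·(1−132/593)·134.5/132 = 2.726692 × 10^-4
  35–54: (17808/31962)²·(1−567/17808)·965/567 = 0.5115098
  55–64: (13561/31962)²·(1−2846/13561)·240/2846 = 0.011994782
  → Var(ȳ_str) = 0.52377725.
Var(ȳ_srs) = (1 − 3545/31962)·1117/3545 = 0.28014393.
deff = 0.52377725 / 0.28014393 = 1.8697.

1.8697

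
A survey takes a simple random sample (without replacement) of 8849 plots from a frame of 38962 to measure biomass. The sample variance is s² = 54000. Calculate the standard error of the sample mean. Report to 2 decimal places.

2.17

Under SRS without replacement, Var(ȳ) = (1 − f)·s²/n with f = n/N = 8849/38962 = 0.22711873.
Var(ȳ) = (1 − 0.22711873)·54000/8849 = 0.77288127·6.1023845 = 4.7164186.
SE(ȳ) = √(4.7164186) = 2.17.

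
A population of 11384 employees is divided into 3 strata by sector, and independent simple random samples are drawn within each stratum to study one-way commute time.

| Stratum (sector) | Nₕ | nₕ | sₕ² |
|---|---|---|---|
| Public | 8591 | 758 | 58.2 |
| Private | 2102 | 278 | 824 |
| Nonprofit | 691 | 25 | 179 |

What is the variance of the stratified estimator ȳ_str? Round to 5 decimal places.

0.15298

Var(ȳ_str) = Σₕ Wₕ²(1 − fₕ)sₕ²/nₕ with Wₕ = Nₕ/N, N = 11384.
Public: Wₕ = 0.75465566; term = 0.75465566²·(1 − 0.08823187)·58.2/758 = 0.039869047.
Private: Wₕ = 0.18464512; term = 0.18464512²·(1 − 0.13225500)·824/278 = 0.087690024.
Nonprofit: Wₕ = 0.06069923; term = 0.06069923²·(1 − 0.03617945)·179/25 = 0.025425853.
Sum = 0.15298492.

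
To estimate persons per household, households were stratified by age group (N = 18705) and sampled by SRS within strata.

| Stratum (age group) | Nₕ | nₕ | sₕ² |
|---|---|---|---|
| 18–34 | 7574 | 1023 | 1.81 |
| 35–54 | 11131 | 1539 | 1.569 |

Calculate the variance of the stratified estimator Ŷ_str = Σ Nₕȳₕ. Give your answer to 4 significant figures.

196600

Var(Ŷ_str) = Σₕ Nₕ²(1 − fₕ)sₕ²/nₕ.
18–34: 7574²·(1 − 1023/7574)·1.81/1023 = 87788.139.
35–54: 11131²·(1 − 1539/11131)·1.569/1539 = 108849.81.
Sum = 196637.95.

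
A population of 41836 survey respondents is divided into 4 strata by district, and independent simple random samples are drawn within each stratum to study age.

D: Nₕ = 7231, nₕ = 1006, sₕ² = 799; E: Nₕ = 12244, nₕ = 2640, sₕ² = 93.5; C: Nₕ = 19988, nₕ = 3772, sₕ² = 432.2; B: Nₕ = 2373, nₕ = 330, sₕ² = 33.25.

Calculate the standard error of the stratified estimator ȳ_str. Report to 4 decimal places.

Var(ȳ_str) = Σₕ Wₕ²(1 − fₕ)sₕ²/nₕ with Wₕ = Nₕ/N, N = 41836.
D: Wₕ = 0.17284157; term = 0.17284157²·(1 − 0.13912322)·799/1006 = 0.020426135.
E: Wₕ = 0.29266660; term = 0.29266660²·(1 − 0.21561581)·93.5/2640 = 0.0023794843.
C: Wₕ = 0.47777034; term = 0.47777034²·(1 − 0.18871323)·432.2/3772 = 0.021219046.
B: Wₕ = 0.05672148; term = 0.05672148²·(1 − 0.13906448)·33.25/330 = 2.7908951 × 10^-4.
Sum = 0.044303755.
SE = √(0.044303755) = 0.2105.

0.2105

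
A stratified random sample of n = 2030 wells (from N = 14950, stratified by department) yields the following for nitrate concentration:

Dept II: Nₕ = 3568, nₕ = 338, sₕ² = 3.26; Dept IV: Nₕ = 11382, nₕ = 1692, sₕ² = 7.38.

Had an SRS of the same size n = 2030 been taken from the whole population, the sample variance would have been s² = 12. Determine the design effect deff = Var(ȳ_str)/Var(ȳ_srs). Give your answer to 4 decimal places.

0.5187

Var(ȳ_str) = Σ Wₕ²(1−fₕ)sₕ²/nₕ with Wₕ = Nₕ/14950:
  Dept II: (3568/14950)²·(1−338/3568)·3.26/338 = 4.973314 × 10^-4
  Dept IV: (11382/14950)²·(1−1692/11382)·7.38/1692 = 0.0021523653
  → Var(ȳ_str) = 0.0026496967.
Var(ȳ_srs) = (1 − 2030/14950)·12/2030 = 0.0051086545.
deff = 0.0026496967 / 0.0051086545 = 0.5187.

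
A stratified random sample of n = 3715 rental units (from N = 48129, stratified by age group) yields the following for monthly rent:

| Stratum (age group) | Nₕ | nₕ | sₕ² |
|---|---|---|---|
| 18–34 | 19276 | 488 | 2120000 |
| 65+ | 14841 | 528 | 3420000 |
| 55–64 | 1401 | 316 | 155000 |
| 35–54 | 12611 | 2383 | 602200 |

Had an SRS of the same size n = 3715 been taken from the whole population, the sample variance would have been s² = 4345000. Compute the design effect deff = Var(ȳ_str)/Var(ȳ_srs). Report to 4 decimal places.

1.1930

Var(ȳ_str) = Σ Wₕ²(1−fₕ)sₕ²/nₕ with Wₕ = Nₕ/48129:
  18–34: (19276/48129)²·(1−488/19276)·2120000/488 = 679.20337
  65+: (14841/48129)²·(1−528/14841)·3420000/528 = 593.98071
  55–64: (1401/48129)²·(1−316/1401)·155000/316 = 0.32188357
  35–54: (12611/48129)²·(1−2383/12611)·602200/2383 = 14.071593
  → Var(ȳ_str) = 1287.5776.
Var(ȳ_srs) = (1 − 3715/48129)·4345000/3715 = 1079.3046.
deff = 1287.5776 / 1079.3046 = 1.1930.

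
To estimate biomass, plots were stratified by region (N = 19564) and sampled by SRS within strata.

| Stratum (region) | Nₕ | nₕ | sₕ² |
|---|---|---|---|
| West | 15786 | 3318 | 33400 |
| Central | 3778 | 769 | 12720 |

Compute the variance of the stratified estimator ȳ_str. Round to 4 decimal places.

Var(ȳ_str) = Σₕ Wₕ²(1 − fₕ)sₕ²/nₕ with Wₕ = Nₕ/N, N = 19564.
West: Wₕ = 0.80689021; term = 0.80689021²·(1 − 0.21018624)·33400/3318 = 5.1763504.
Central: Wₕ = 0.19310979; term = 0.19310979²·(1 − 0.20354685)·12720/769 = 0.49128059.
Sum = 5.667631.

5.6676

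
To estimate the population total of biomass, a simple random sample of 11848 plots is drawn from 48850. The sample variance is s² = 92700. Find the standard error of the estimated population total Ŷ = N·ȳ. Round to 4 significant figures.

118900

Var(Ŷ) = N²·Var(ȳ) = N²·(1 − n/N)·s²/n.
f = 11848/48850 = 0.24253838; Var(ȳ) = 0.75746162·92700/11848 = 5.9264595.
Var(Ŷ) = 48850² · 5.9264595 = 1.4142444 × 10^10.
SE(Ŷ) = √(1.4142444 × 10^10) = 118900.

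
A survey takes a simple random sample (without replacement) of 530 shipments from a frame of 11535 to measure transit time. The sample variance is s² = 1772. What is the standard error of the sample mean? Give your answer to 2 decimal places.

Under SRS without replacement, Var(ȳ) = (1 − f)·s²/n with f = n/N = 530/11535 = 0.04594712.
Var(ȳ) = (1 − 0.04594712)·1772/530 = 0.95405288·3.3433962 = 3.1897768.
SE(ȳ) = √(3.1897768) = 1.79.

1.79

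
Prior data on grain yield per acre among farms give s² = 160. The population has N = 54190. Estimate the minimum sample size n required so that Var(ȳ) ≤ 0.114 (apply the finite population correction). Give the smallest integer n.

Without fpc, n₀ = s²/D = 160/0.114 = 1403.5088.
With fpc, (1 − n/N)·s²/n ≤ D requires n ≥ n₀/(1 + n₀/N) = 1403.5088/(1 + 1403.5088/54190) = 1368.0759.
Rounding up, n = 1369.

1369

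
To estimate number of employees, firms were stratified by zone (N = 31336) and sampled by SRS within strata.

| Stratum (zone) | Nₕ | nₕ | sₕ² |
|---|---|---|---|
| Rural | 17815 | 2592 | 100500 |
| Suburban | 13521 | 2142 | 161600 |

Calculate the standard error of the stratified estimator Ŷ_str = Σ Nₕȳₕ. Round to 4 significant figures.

Var(Ŷ_str) = Σₕ Nₕ²(1 − fₕ)sₕ²/nₕ.
Rural: 17815²·(1 − 2592/17815)·100500/2592 = 1.051519 × 10^10.
Suburban: 13521²·(1 − 2142/13521)·161600/2142 = 1.1607396 × 10^10.
Sum = 2.2122586 × 10^10.
SE = √(2.2122586 × 10^10) = 148700.

148700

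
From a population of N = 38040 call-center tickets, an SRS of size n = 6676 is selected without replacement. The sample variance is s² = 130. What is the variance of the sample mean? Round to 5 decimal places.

Under SRS without replacement, Var(ȳ) = (1 − f)·s²/n with f = n/N = 6676/38040 = 0.17549947.
Var(ȳ) = (1 − 0.17549947)·130/6676 = 0.82450053·0.019472738 = 0.016055283.

0.01606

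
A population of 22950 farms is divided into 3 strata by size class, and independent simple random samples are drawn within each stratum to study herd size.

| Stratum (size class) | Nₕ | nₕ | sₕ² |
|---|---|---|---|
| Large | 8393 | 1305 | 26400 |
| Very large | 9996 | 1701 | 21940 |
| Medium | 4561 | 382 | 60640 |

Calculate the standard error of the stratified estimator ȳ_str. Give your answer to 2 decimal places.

Var(ȳ_str) = Σₕ Wₕ²(1 − fₕ)sₕ²/nₕ with Wₕ = Nₕ/N, N = 22950.
Large: Wₕ = 0.36570806; term = 0.36570806²·(1 − 0.15548672)·26400/1305 = 2.2849093.
Very large: Wₕ = 0.43555556; term = 0.43555556²·(1 − 0.17016807)·21940/1701 = 2.0305307.
Medium: Wₕ = 0.19873638; term = 0.19873638²·(1 − 0.08375356)·60640/382 = 5.744641.
Sum = 10.060081.
SE = √(10.060081) = 3.17.

3.17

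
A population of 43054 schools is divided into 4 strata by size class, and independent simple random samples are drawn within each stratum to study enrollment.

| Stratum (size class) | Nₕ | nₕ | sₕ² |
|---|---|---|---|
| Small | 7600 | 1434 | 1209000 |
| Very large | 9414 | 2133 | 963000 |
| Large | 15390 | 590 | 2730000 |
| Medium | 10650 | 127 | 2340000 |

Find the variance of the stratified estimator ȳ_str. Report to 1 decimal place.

Var(ȳ_str) = Σₕ Wₕ²(1 − fₕ)sₕ²/nₕ with Wₕ = Nₕ/N, N = 43054.
Small: Wₕ = 0.17652251; term = 0.17652251²·(1 − 0.18868421)·1209000/1434 = 21.314112.
Very large: Wₕ = 0.21865564; term = 0.21865564²·(1 − 0.22657744)·963000/2133 = 16.694509.
Large: Wₕ = 0.35745808; term = 0.35745808²·(1 − 0.03833658)·2730000/590 = 568.57002.
Medium: Wₕ = 0.24736378; term = 0.24736378²·(1 − 0.01192488)·2340000/127 = 1113.9721.
Sum = 1720.5507.

1720.6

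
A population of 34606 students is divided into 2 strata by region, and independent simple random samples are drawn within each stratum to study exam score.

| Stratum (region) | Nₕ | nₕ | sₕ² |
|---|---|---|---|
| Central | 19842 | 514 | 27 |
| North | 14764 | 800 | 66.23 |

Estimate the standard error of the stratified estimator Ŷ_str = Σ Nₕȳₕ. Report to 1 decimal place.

Var(Ŷ_str) = Σₕ Nₕ²(1 − fₕ)sₕ²/nₕ.
Central: 19842²·(1 − 514/19842)·27/514 = 2.0145266 × 10^7.
North: 14764²·(1 − 800/14764)·66.23/800 = 1.7067843 × 10^7.
Sum = 3.7213109 × 10^7.
SE = √(3.7213109 × 10^7) = 6100.3.

6100.3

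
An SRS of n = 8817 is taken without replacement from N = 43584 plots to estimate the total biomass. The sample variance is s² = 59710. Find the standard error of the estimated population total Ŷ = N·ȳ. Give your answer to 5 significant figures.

101300

Var(Ŷ) = N²·Var(ȳ) = N²·(1 − n/N)·s²/n.
f = 8817/43584 = 0.20229901; Var(ȳ) = 0.79770099·59710/8817 = 5.4021466.
Var(Ŷ) = 43584² · 5.4021466 = 1.0261729 × 10^10.
SE(Ŷ) = √(1.0261729 × 10^10) = 101300.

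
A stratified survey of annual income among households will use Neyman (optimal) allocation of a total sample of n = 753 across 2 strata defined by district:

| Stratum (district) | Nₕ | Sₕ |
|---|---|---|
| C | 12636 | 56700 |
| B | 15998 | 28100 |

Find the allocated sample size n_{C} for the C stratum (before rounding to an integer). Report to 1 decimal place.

Neyman allocation: nₕ = n·NₕSₕ / Σⱼ NⱼSⱼ.
Σ NⱼSⱼ = 12636·56700 + 15998·28100 = 1.166005 × 10^9.
n_{C} = 753·12636·56700 / (1.166005 × 10^9) = 462.7.

462.7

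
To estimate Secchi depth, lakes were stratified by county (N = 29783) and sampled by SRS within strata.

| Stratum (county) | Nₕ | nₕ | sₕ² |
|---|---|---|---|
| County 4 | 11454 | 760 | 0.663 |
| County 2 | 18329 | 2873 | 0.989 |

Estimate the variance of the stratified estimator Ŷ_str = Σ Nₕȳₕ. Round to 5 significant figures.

204380

Var(Ŷ_str) = Σₕ Nₕ²(1 − fₕ)sₕ²/nₕ.
County 4: 11454²·(1 − 760/11454)·0.663/760 = 106855.6.
County 2: 18329²·(1 − 2873/18329)·0.989/2873 = 97520.641.
Sum = 204376.24.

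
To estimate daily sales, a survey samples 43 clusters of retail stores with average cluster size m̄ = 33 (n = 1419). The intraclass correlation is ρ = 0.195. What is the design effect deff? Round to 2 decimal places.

deff = 1 + (33 − 1)·0.195 = 1 + 6.24 = 7.24.

7.24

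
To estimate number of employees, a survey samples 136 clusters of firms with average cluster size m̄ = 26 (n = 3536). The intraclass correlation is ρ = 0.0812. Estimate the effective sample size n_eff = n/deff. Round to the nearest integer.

1167

deff = 1 + (26 − 1)·0.0812 = 1 + 2.03 = 3.03.
n_eff = 3536 / 3.03 = 1167.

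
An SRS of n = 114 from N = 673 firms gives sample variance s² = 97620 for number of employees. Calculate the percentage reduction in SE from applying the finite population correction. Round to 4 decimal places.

f = n/N = 114/673 = 0.16939079.
SE_no-fpc = √(s²/n) = 29.262874; SE_fpc = √((1−f)s²/n) = 26.669529.
Ratio = √(1−f) = 0.91137765. Reduction = 100·(1 − 0.91137765) = 8.8622%.

8.8622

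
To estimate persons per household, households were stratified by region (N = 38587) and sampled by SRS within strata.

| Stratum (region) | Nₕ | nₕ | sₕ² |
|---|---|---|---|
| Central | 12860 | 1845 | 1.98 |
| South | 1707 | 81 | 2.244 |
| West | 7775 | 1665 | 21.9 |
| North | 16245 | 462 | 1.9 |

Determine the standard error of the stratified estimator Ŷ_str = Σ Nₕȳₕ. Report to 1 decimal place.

Var(Ŷ_str) = Σₕ Nₕ²(1 − fₕ)sₕ²/nₕ.
Central: 12860²·(1 − 1845/12860)·1.98/1845 = 152017.75.
South: 1707²·(1 − 81/1707)·2.244/81 = 76893.901.
West: 7775²·(1 − 1665/7775)·21.9/1665 = 624843.83.
North: 16245²·(1 − 462/16245)·1.9/462 = 1.0544376 × 10^6.
Sum = 1.9081931 × 10^6.
SE = √(1.9081931 × 10^6) = 1381.4.

1381.4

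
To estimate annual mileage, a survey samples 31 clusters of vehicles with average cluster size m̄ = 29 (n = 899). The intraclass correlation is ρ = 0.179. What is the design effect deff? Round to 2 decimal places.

6.01

deff = 1 + (29 − 1)·0.179 = 1 + 5.012 = 6.012.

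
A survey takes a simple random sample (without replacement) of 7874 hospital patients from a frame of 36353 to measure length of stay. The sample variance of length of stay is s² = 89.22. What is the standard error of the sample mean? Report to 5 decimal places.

0.09422

Under SRS without replacement, Var(ȳ) = (1 − f)·s²/n with f = n/N = 7874/36353 = 0.21659836.
Var(ȳ) = (1 − 0.21659836)·89.22/7874 = 0.78340164·0.011330963 = 0.0088766948.
SE(ȳ) = √(0.0088766948) = 0.09422.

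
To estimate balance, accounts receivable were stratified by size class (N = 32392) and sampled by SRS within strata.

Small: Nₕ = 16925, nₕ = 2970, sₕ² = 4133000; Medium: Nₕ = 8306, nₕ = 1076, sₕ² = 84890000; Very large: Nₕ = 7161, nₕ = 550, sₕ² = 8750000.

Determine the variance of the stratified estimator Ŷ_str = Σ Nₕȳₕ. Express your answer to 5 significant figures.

Var(Ŷ_str) = Σₕ Nₕ²(1 − fₕ)sₕ²/nₕ.
Small: 16925²·(1 − 2970/16925)·4133000/2970 = 3.2867561 × 10^11.
Medium: 8306²·(1 − 1076/8306)·84890000/1076 = 4.7377756 × 10^12.
Very large: 7161²·(1 − 550/7161)·8750000/550 = 7.5315818 × 10^11.
Sum = 5.8196094 × 10^12.

5.8196 × 10^12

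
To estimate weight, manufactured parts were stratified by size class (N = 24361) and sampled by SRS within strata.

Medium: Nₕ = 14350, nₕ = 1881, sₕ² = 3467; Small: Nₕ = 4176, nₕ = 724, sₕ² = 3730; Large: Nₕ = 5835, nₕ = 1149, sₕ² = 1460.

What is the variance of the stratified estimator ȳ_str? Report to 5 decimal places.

0.73941

Var(ȳ_str) = Σₕ Wₕ²(1 − fₕ)sₕ²/nₕ with Wₕ = Nₕ/N, N = 24361.
Medium: Wₕ = 0.58905628; term = 0.58905628²·(1 − 0.13108014)·3467/1881 = 0.55572297.
Small: Wₕ = 0.17142153; term = 0.17142153²·(1 − 0.17337165)·3730/724 = 0.12514437.
Large: Wₕ = 0.23952219; term = 0.23952219²·(1 − 0.19691517)·1460/1149 = 0.058544452.
Sum = 0.73941179.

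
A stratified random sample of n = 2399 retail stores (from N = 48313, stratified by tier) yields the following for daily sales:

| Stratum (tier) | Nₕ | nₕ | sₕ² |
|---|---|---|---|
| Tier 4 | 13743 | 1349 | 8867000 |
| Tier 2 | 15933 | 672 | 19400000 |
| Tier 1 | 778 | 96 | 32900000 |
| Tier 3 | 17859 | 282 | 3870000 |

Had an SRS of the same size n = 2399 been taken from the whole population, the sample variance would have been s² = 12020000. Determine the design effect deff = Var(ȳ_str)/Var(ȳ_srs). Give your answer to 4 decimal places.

1.1363

Var(ȳ_str) = Σ Wₕ²(1−fₕ)sₕ²/nₕ with Wₕ = Nₕ/48313:
  Tier 4: (13743/48313)²·(1−1349/13743)·8867000/1349 = 479.65589
  Tier 2: (15933/48313)²·(1−672/15933)·19400000/672 = 3007.3571
  Tier 1: (778/48313)²·(1−96/778)·32900000/96 = 77.904156
  Tier 3: (17859/48313)²·(1−282/17859)·3870000/282 = 1845.5922
  → Var(ȳ_str) = 5410.5093.
Var(ȳ_srs) = (1 − 2399/48313)·12020000/2399 = 4761.6267.
deff = 5410.5093 / 4761.6267 = 1.1363.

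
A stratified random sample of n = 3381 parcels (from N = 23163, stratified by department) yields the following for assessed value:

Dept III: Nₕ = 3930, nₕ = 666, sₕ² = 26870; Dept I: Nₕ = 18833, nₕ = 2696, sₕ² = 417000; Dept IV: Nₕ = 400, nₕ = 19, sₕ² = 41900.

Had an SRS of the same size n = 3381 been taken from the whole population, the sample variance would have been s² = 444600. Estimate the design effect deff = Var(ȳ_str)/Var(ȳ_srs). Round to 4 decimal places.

Var(ȳ_str) = Σ Wₕ²(1−fₕ)sₕ²/nₕ with Wₕ = Nₕ/23163:
  Dept III: (3930/23163)²·(1−666/3930)·26870/666 = 0.96459837
  Dept I: (18833/23163)²·(1−2696/18833)·417000/2696 = 87.613062
  Dept IV: (400/23163)²·(1−19/400)·41900/19 = 0.62640581
  → Var(ȳ_str) = 89.204066.
Var(ȳ_srs) = (1 − 3381/23163)·444600/3381 = 112.30515.
deff = 89.204066 / 112.30515 = 0.7943.

0.7943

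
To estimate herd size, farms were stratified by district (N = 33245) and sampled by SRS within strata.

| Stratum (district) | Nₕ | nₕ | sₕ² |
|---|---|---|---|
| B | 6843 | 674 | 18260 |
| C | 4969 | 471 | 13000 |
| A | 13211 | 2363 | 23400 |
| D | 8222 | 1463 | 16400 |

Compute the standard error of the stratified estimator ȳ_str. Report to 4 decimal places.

1.8549

Var(ȳ_str) = Σₕ Wₕ²(1 − fₕ)sₕ²/nₕ with Wₕ = Nₕ/N, N = 33245.
B: Wₕ = 0.20583546; term = 0.20583546²·(1 − 0.09849481)·18260/674 = 1.0347835.
C: Wₕ = 0.14946609; term = 0.14946609²·(1 − 0.09478768)·13000/471 = 0.55815937.
A: Wₕ = 0.39738307; term = 0.39738307²·(1 − 0.17886610)·23400/2363 = 1.2840586.
D: Wₕ = 0.24731539; term = 0.24731539²·(1 − 0.17793724)·16400/1463 = 0.56364644.
Sum = 3.4406479.
SE = √(3.4406479) = 1.8549.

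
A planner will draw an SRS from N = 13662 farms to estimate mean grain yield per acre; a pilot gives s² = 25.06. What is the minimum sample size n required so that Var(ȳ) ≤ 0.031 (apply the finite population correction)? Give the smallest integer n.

Without fpc, n₀ = s²/D = 25.06/0.031 = 808.3871.
With fpc, (1 − n/N)·s²/n ≤ D requires n ≥ n₀/(1 + n₀/N) = 808.3871/(1 + 808.3871/13662) = 763.2266.
Rounding up, n = 764.

764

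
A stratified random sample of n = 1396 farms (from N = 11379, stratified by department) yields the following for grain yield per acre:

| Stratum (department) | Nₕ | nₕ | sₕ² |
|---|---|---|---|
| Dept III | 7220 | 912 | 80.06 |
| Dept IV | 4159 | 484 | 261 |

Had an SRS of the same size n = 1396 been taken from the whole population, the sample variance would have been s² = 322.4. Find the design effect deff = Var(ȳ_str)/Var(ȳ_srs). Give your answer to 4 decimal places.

0.4666

Var(ȳ_str) = Σ Wₕ²(1−fₕ)sₕ²/nₕ with Wₕ = Nₕ/11379:
  Dept III: (7220/11379)²·(1−912/7220)·80.06/912 = 0.030877451
  Dept IV: (4159/11379)²·(1−484/4159)·261/484 = 0.063655101
  → Var(ȳ_str) = 0.094532552.
Var(ȳ_srs) = (1 − 1396/11379)·322.4/1396 = 0.20261266.
deff = 0.094532552 / 0.20261266 = 0.4666.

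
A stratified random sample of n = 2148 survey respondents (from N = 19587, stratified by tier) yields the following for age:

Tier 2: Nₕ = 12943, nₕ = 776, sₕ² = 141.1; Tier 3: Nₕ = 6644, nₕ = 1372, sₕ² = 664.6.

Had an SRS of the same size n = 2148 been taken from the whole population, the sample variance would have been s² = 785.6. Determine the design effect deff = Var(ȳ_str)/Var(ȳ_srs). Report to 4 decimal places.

Var(ȳ_str) = Σ Wₕ²(1−fₕ)sₕ²/nₕ with Wₕ = Nₕ/19587:
  Tier 2: (12943/19587)²·(1−776/12943)·141.1/776 = 0.074635923
  Tier 3: (6644/19587)²·(1−1372/6644)·664.6/1372 = 0.04422577
  → Var(ȳ_str) = 0.11886169.
Var(ȳ_srs) = (1 − 2148/19587)·785.6/2148 = 0.32562733.
deff = 0.11886169 / 0.32562733 = 0.3650.

0.3650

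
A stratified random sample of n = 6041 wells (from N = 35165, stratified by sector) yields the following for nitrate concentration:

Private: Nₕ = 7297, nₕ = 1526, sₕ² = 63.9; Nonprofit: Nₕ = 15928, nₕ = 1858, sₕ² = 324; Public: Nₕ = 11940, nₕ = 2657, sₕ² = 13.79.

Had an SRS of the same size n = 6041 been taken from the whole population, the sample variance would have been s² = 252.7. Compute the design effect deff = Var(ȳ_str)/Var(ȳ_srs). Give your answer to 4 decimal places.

0.9668

Var(ȳ_str) = Σ Wₕ²(1−fₕ)sₕ²/nₕ with Wₕ = Nₕ/35165:
  Private: (7297/35165)²·(1−1526/7297)·63.9/1526 = 0.0014260032
  Nonprofit: (15928/35165)²·(1−1858/15928)·324/1858 = 0.03160337
  Public: (11940/35165)²·(1−2657/11940)·13.79/2657 = 4.6520476 × 10^-4
  → Var(ȳ_str) = 0.033494578.
Var(ȳ_srs) = (1 − 6041/35165)·252.7/6041 = 0.0346447.
deff = 0.033494578 / 0.0346447 = 0.9668.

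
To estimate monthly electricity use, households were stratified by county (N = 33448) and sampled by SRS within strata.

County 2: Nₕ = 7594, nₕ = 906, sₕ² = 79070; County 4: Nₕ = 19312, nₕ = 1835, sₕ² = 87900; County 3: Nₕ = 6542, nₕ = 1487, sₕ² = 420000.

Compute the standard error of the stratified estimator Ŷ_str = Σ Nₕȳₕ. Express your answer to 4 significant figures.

173000

Var(Ŷ_str) = Σₕ Nₕ²(1 − fₕ)sₕ²/nₕ.
County 2: 7594²·(1 − 906/7594)·79070/906 = 4.4325169 × 10^9.
County 4: 19312²·(1 − 1835/19312)·87900/1835 = 1.6167652 × 10^10.
County 3: 6542²·(1 − 1487/6542)·420000/1487 = 9.3404978 × 10^9.
Sum = 2.9940667 × 10^10.
SE = √(2.9940667 × 10^10) = 173000.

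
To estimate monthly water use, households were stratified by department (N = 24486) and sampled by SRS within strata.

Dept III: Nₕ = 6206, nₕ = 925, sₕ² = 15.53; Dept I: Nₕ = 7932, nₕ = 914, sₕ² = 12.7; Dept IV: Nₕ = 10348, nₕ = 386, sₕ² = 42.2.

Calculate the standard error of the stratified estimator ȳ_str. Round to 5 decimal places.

0.14493

Var(ȳ_str) = Σₕ Wₕ²(1 − fₕ)sₕ²/nₕ with Wₕ = Nₕ/N, N = 24486.
Dept III: Wₕ = 0.25345095; term = 0.25345095²·(1 − 0.14904931)·15.53/925 = 9.1774488 × 10^-4.
Dept I: Wₕ = 0.32394021; term = 0.32394021²·(1 − 0.11522945)·12.7/914 = 0.0012900837.
Dept IV: Wₕ = 0.42260884; term = 0.42260884²·(1 − 0.03730189)·42.2/386 = 0.018797168.
Sum = 0.021004997.
SE = √(0.021004997) = 0.14493.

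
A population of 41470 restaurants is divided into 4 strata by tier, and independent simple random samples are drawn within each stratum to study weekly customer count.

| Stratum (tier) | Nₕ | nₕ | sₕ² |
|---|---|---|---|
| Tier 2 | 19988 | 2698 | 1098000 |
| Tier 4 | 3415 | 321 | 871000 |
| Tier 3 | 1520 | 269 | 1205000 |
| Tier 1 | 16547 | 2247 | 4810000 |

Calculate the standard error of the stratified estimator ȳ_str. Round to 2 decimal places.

Var(ȳ_str) = Σₕ Wₕ²(1 − fₕ)sₕ²/nₕ with Wₕ = Nₕ/N, N = 41470.
Tier 2: Wₕ = 0.48198698; term = 0.48198698²·(1 − 0.13498099)·1098000/2698 = 81.781799.
Tier 4: Wₕ = 0.08234869; term = 0.08234869²·(1 − 0.09399707)·871000/321 = 16.670786.
Tier 3: Wₕ = 0.03665300; term = 0.03665300²·(1 − 0.17697368)·1205000/269 = 4.9529916.
Tier 1: Wₕ = 0.39901133; term = 0.39901133²·(1 − 0.13579501)·4810000/2247 = 294.5298.
Sum = 397.93538.
SE = √(397.93538) = 19.95.

19.95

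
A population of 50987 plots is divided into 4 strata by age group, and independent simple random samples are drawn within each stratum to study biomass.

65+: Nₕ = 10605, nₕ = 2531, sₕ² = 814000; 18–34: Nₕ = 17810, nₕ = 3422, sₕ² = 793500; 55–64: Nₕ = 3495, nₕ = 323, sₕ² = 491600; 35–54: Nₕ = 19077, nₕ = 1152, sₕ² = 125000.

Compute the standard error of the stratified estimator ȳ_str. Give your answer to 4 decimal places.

Var(ȳ_str) = Σₕ Wₕ²(1 − fₕ)sₕ²/nₕ with Wₕ = Nₕ/N, N = 50987.
65+: Wₕ = 0.20799419; term = 0.20799419²·(1 − 0.23866101)·814000/2531 = 10.592848.
18–34: Wₕ = 0.34930472; term = 0.34930472²·(1 − 0.19213925)·793500/3422 = 22.856638.
55–64: Wₕ = 0.06854688; term = 0.06854688²·(1 − 0.09241774)·491600/323 = 6.49039.
35–54: Wₕ = 0.37415420; term = 0.37415420²·(1 − 0.06038685)·125000/1152 = 14.272757.
Sum = 54.212633.
SE = √(54.212633) = 7.3629.

7.3629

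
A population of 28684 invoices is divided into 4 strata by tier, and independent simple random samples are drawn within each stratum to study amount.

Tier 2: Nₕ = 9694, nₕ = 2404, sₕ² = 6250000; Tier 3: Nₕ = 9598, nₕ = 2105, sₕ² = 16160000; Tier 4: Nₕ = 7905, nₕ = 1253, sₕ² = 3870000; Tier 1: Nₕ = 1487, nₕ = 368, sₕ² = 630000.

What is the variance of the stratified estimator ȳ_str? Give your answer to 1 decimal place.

1095.2

Var(ȳ_str) = Σₕ Wₕ²(1 − fₕ)sₕ²/nₕ with Wₕ = Nₕ/N, N = 28684.
Tier 2: Wₕ = 0.33795844; term = 0.33795844²·(1 − 0.24798845)·6250000/2404 = 223.30409.
Tier 3: Wₕ = 0.33461163; term = 0.33461163²·(1 − 0.21931652)·16160000/2105 = 671.03675.
Tier 4: Wₕ = 0.27558918; term = 0.27558918²·(1 − 0.15850727)·3870000/1253 = 197.39429.
Tier 1: Wₕ = 0.05184075; term = 0.05184075²·(1 − 0.24747814)·630000/368 = 3.4622176.
Sum = 1095.1973.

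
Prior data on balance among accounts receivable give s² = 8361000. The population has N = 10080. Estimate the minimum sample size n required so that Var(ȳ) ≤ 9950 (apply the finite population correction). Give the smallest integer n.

Without fpc, n₀ = s²/D = 8361000/9950 = 840.3015.
With fpc, (1 − n/N)·s²/n ≤ D requires n ≥ n₀/(1 + n₀/N) = 840.3015/(1 + 840.3015/10080) = 775.6415.
Rounding up, n = 776.

776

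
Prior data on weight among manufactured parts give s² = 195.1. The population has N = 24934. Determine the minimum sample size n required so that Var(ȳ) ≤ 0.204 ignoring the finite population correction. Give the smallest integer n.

957

Without fpc, n₀ = s²/D = 195.1/0.204 = 956.3725.
Rounding up, n = 957.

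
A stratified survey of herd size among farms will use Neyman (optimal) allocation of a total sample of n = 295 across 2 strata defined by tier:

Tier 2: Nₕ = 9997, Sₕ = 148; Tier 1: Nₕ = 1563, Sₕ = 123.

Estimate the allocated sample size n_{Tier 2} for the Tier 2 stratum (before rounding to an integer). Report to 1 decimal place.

261.1

Neyman allocation: nₕ = n·NₕSₕ / Σⱼ NⱼSⱼ.
Σ NⱼSⱼ = 9997·148 + 1563·123 = 1.671805 × 10^6.
n_{Tier 2} = 295·9997·148 / (1.671805 × 10^6) = 261.1.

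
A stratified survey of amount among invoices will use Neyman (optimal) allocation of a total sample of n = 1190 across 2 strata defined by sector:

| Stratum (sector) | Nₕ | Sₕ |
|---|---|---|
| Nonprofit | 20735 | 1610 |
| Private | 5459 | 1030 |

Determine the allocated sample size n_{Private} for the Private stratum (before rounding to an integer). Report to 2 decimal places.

Neyman allocation: nₕ = n·NₕSₕ / Σⱼ NⱼSⱼ.
Σ NⱼSⱼ = 20735·1610 + 5459·1030 = 3.900612 × 10^7.
n_{Private} = 1190·5459·1030 / (3.900612 × 10^7) = 171.54.

171.54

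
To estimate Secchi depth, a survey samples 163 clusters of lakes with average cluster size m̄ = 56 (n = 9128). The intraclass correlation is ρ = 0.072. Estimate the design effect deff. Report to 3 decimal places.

deff = 1 + (56 − 1)·0.072 = 1 + 3.96 = 4.96.

4.960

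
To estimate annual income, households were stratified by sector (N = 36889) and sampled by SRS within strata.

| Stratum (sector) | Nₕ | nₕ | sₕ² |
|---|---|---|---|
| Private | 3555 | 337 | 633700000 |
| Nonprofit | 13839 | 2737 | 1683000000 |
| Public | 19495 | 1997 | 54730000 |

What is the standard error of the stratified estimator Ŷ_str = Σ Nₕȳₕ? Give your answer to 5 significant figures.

Var(Ŷ_str) = Σₕ Nₕ²(1 − fₕ)sₕ²/nₕ.
Private: 3555²·(1 − 337/3555)·633700000/337 = 2.1511934 × 10^13.
Nonprofit: 13839²·(1 − 2737/13839)·1683000000/2737 = 9.4474641 × 10^13.
Public: 19495²·(1 − 1997/19495)·54730000/1997 = 9.3488682 × 10^12.
Sum = 1.2533544 × 10^14.
SE = √(1.2533544 × 10^14) = 1.1195 × 10^7.

1.1195 × 10^7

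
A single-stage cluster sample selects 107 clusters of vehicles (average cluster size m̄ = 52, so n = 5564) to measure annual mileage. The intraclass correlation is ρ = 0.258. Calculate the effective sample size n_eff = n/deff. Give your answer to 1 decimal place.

deff = 1 + (52 − 1)·0.258 = 1 + 13.158 = 14.158.
n_eff = 5564 / 14.158 = 393.0.

393.0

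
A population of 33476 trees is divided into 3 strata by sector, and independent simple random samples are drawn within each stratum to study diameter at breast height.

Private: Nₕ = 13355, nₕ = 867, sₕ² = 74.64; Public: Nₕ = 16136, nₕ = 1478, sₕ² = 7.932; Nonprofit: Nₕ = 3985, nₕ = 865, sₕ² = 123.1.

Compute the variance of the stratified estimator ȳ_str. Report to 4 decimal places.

0.0155

Var(ȳ_str) = Σₕ Wₕ²(1 − fₕ)sₕ²/nₕ with Wₕ = Nₕ/N, N = 33476.
Private: Wₕ = 0.39894253; term = 0.39894253²·(1 − 0.06491951)·74.64/867 = 0.012812155.
Public: Wₕ = 0.48201697; term = 0.48201697²·(1 − 0.09159643)·7.932/1478 = 0.0011326918.
Nonprofit: Wₕ = 0.11904051; term = 0.11904051²·(1 − 0.21706399)·123.1/865 = 0.0015789114.
Sum = 0.015523758.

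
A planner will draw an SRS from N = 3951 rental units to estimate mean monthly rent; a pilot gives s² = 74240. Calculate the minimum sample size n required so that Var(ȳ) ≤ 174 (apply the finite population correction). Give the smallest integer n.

Without fpc, n₀ = s²/D = 74240/174 = 426.6667.
With fpc, (1 − n/N)·s²/n ≤ D requires n ≥ n₀/(1 + n₀/N) = 426.6667/(1 + 426.6667/3951) = 385.0819.
Rounding up, n = 386.

386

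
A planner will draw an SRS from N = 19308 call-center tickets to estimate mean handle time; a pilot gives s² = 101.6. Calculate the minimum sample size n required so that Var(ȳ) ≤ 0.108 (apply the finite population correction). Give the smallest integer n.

Without fpc, n₀ = s²/D = 101.6/0.108 = 940.7407.
With fpc, (1 − n/N)·s²/n ≤ D requires n ≥ n₀/(1 + n₀/N) = 940.7407/(1 + 940.7407/19308) = 897.0346.
Rounding up, n = 898.

898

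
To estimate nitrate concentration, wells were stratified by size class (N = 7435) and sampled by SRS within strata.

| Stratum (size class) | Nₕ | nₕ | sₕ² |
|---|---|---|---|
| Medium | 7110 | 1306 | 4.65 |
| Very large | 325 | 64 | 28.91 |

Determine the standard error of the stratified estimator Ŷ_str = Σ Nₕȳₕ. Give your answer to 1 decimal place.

430.4

Var(Ŷ_str) = Σₕ Nₕ²(1 − fₕ)sₕ²/nₕ.
Medium: 7110²·(1 − 1306/7110)·4.65/1306 = 146928.75.
Very large: 325²·(1 − 64/325)·28.91/64 = 38317.043.
Sum = 185245.79.
SE = √(185245.79) = 430.4.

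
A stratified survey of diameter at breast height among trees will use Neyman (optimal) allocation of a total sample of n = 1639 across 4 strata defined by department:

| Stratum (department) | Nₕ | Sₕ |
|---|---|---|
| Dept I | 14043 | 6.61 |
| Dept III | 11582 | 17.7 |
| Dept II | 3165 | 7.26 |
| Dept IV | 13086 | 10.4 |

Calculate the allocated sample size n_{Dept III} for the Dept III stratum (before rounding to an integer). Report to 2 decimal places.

Neyman allocation: nₕ = n·NₕSₕ / Σⱼ NⱼSⱼ.
Σ NⱼSⱼ = 14043·6.61 + 11582·17.7 + 3165·7.26 + 13086·10.4 = 456897.93.
n_{Dept III} = 1639·11582·17.7 / 456897.93 = 735.39.

735.39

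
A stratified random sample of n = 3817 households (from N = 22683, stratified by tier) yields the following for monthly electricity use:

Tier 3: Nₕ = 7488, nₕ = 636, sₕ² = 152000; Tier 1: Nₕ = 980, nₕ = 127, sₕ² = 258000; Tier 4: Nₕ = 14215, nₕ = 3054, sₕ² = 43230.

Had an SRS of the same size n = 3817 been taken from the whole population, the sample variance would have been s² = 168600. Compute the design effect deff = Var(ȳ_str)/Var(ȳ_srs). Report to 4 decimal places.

0.8574

Var(ȳ_str) = Σ Wₕ²(1−fₕ)sₕ²/nₕ with Wₕ = Nₕ/22683:
  Tier 3: (7488/22683)²·(1−636/7488)·152000/636 = 23.832449
  Tier 1: (980/22683)²·(1−127/980)·258000/127 = 3.3005788
  Tier 4: (14215/22683)²·(1−3054/14215)·43230/3054 = 4.3648085
  → Var(ȳ_str) = 31.497836.
Var(ȳ_srs) = (1 − 3817/22683)·168600/3817 = 36.737936.
deff = 31.497836 / 36.737936 = 0.8574.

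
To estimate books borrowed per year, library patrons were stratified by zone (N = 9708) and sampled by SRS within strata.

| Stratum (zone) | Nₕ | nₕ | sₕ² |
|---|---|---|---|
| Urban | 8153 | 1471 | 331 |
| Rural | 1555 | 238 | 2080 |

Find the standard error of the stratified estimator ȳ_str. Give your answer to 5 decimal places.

0.56567

Var(ȳ_str) = Σₕ Wₕ²(1 − fₕ)sₕ²/nₕ with Wₕ = Nₕ/N, N = 9708.
Urban: Wₕ = 0.83982283; term = 0.83982283²·(1 − 0.18042438)·331/1471 = 0.13007077.
Rural: Wₕ = 0.16017717; term = 0.16017717²·(1 − 0.15305466)·2080/238 = 0.18990789.
Sum = 0.31997866.
SE = √(0.31997866) = 0.56567.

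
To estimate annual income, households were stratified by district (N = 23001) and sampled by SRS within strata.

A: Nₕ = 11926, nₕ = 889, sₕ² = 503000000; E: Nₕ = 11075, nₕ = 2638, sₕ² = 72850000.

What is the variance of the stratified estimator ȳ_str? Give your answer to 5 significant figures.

Var(ȳ_str) = Σₕ Wₕ²(1 − fₕ)sₕ²/nₕ with Wₕ = Nₕ/N, N = 23001.
A: Wₕ = 0.51849920; term = 0.51849920²·(1 − 0.07454302)·503000000/889 = 140772.76.
E: Wₕ = 0.48150080; term = 0.48150080²·(1 − 0.23819413)·72850000/2638 = 4877.4532.
Sum = 145650.21.

145650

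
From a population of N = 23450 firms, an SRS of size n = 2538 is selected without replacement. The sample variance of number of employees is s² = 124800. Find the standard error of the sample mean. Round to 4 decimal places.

Under SRS without replacement, Var(ȳ) = (1 − f)·s²/n with f = n/N = 2538/23450 = 0.10823028.
Var(ȳ) = (1 − 0.10823028)·124800/2538 = 0.89176972·49.172577 = 43.850615.
SE(ȳ) = √(43.850615) = 6.6220.

6.6220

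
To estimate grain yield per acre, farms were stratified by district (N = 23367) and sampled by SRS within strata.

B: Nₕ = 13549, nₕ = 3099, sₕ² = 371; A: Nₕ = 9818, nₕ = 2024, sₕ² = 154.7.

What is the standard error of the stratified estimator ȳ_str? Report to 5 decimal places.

0.20434

Var(ȳ_str) = Σₕ Wₕ²(1 − fₕ)sₕ²/nₕ with Wₕ = Nₕ/N, N = 23367.
B: Wₕ = 0.57983481; term = 0.57983481²·(1 − 0.22872537)·371/3099 = 0.031043448.
A: Wₕ = 0.42016519; term = 0.42016519²·(1 − 0.20615197)·154.7/2024 = 0.010711673.
Sum = 0.041755121.
SE = √(0.041755121) = 0.20434.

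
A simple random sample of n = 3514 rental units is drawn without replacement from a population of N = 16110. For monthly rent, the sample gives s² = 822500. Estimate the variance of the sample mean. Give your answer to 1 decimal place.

Under SRS without replacement, Var(ȳ) = (1 − f)·s²/n with f = n/N = 3514/16110 = 0.21812539.
Var(ȳ) = (1 − 0.21812539)·822500/3514 = 0.78187461·234.06375 = 183.0085.

183.0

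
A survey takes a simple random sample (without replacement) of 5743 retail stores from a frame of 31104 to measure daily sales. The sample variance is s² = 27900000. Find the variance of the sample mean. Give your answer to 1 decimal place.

Under SRS without replacement, Var(ȳ) = (1 − f)·s²/n with f = n/N = 5743/31104 = 0.18463863.
Var(ȳ) = (1 − 0.18463863)·27900000/5743 = 0.81536137·4858.0881 = 3961.0974.

3961.1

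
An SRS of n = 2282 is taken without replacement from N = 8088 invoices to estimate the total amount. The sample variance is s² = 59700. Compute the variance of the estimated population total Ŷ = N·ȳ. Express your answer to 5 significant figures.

Var(Ŷ) = N²·Var(ȳ) = N²·(1 − n/N)·s²/n.
f = 2282/8088 = 0.28214639; Var(ȳ) = 0.71785361·59700/2282 = 18.779956.
Var(Ŷ) = 8088² · 18.779956 = 1.2285048 × 10^9.

1.2285 × 10^9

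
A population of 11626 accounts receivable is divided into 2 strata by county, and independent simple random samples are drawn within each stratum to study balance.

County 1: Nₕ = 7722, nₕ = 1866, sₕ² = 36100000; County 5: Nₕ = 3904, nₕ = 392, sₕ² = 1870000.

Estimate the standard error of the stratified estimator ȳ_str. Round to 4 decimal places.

Var(ȳ_str) = Σₕ Wₕ²(1 − fₕ)sₕ²/nₕ with Wₕ = Nₕ/N, N = 11626.
County 1: Wₕ = 0.66420093; term = 0.66420093²·(1 − 0.24164724)·36100000/1866 = 6472.4066.
County 5: Wₕ = 0.33579907; term = 0.33579907²·(1 − 0.10040984)·1870000/392 = 483.90401.
Sum = 6956.3106.
SE = √(6956.3106) = 83.4045.

83.4045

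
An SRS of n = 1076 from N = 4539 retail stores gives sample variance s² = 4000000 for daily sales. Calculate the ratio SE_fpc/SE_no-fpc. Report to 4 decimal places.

f = n/N = 1076/4539 = 0.23705662.
SE_no-fpc = √(s²/n) = 60.971076; SE_fpc = √((1−f)s²/n) = 53.25618.
Ratio = √(1−f) = 0.87346630.

0.8735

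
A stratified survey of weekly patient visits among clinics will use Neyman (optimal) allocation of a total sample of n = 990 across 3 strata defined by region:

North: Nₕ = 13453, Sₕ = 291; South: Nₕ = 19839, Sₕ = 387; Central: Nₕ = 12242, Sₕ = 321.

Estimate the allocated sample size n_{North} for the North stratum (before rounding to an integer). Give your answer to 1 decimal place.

Neyman allocation: nₕ = n·NₕSₕ / Σⱼ NⱼSⱼ.
Σ NⱼSⱼ = 13453·291 + 19839·387 + 12242·321 = 1.5522198 × 10^7.
n_{North} = 990·13453·291 / (1.5522198 × 10^7) = 249.7.

249.7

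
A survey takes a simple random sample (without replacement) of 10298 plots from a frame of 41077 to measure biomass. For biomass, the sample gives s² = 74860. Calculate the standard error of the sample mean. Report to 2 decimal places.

Under SRS without replacement, Var(ȳ) = (1 − f)·s²/n with f = n/N = 10298/41077 = 0.25069991.
Var(ȳ) = (1 − 0.25069991)·74860/10298 = 0.74930009·7.2693727 = 5.4469416.
SE(ȳ) = √(5.4469416) = 2.33.

2.33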